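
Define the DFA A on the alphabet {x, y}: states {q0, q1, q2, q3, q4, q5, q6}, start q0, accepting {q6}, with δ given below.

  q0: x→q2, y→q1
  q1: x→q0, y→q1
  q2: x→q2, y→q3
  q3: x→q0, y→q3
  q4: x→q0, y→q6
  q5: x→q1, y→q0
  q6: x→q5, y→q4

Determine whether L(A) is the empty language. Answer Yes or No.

Yes

The states reachable from the start state are {q0, q1, q2, q3}.
None of the accepting states {q6} is reachable, so no string is accepted and L(A) = ∅.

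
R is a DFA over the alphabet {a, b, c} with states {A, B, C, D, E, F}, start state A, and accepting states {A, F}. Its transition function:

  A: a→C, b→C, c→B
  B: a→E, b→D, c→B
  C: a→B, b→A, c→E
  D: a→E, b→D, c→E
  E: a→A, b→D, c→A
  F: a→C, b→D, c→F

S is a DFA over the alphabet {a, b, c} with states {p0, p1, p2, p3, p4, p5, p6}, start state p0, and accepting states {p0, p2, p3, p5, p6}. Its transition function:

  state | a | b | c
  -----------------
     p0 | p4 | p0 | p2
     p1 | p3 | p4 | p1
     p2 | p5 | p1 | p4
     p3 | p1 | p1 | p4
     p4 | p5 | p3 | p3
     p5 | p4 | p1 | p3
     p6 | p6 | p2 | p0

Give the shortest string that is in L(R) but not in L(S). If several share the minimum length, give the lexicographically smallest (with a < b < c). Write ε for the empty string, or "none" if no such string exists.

aca

The string aca is accepted by R but not by S.
No shorter string lies in the difference, and aca is the lexicographically first length-3 string in L(R) \ L(S).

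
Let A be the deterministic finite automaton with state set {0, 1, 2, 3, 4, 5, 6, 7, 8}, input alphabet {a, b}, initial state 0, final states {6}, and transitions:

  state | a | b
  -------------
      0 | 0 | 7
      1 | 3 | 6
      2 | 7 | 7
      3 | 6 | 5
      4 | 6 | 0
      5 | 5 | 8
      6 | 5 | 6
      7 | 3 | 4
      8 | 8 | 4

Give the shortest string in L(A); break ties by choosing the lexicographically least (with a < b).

A breadth-first search from 0 reaches an accepting state first via the path 0 → 7 → 3 → 6 on input baa.
No string of length < 3 is accepted (BFS exhausts all shorter strings without reaching an accepting state), and baa is the lexicographically least accepting string of length 3.

baa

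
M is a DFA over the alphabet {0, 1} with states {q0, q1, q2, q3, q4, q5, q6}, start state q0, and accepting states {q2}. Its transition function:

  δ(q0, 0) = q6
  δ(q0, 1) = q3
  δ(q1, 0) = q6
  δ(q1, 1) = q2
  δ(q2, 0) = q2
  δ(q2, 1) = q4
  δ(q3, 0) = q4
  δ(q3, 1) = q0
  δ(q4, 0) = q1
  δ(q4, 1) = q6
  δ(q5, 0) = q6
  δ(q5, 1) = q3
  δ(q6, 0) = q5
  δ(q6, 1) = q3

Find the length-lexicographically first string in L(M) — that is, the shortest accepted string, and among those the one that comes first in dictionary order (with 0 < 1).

A breadth-first search from q0 reaches an accepting state first via the path q0 → q3 → q4 → q1 → q2 on input 1001.
No string of length < 4 is accepted (BFS exhausts all shorter strings without reaching an accepting state), and 1001 is the lexicographically least accepting string of length 4.

1001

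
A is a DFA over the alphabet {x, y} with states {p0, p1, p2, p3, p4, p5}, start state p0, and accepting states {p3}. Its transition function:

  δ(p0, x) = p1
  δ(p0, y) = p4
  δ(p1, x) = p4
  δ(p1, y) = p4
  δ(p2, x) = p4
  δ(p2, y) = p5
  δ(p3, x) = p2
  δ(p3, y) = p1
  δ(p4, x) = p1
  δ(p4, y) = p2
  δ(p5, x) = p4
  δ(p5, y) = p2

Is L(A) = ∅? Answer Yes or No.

The states reachable from the start state are {p0, p1, p2, p4, p5}.
None of the accepting states {p3} is reachable, so no string is accepted and L(A) = ∅.

Yes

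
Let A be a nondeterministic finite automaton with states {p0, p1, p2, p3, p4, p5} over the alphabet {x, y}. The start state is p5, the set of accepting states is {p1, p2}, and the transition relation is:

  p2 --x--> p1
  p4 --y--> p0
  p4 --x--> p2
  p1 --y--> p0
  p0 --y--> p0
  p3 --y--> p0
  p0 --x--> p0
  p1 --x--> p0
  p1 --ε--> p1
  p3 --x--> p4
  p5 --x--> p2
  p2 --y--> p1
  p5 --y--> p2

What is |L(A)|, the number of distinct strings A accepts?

6

The useful subgraph on states {p1, p2, p5} is acyclic, so L(A) is finite; the longest accepting path visits 3 useful states, giving maximum string length 2.
Counting accepting paths from p5 by length: 2 of length 1, 4 of length 2. Total 6.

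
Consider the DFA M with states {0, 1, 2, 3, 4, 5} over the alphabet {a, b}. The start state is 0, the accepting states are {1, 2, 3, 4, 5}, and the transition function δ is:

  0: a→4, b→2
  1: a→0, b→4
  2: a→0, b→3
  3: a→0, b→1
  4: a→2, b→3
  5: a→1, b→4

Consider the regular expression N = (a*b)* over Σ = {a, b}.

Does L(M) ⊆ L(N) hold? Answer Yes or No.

No

The string a is in L(M) but not in L(N).
So L(M) ⊄ L(N).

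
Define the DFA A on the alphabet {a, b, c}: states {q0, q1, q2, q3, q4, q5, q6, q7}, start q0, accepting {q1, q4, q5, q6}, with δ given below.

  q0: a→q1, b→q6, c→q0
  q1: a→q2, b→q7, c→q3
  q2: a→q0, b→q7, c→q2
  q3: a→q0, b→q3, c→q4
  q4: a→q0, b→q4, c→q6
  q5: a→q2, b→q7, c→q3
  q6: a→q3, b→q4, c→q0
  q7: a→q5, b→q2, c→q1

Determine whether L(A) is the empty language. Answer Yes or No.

No

The string a is accepted: the run q0 → q1 ends in the accepting state q1.
Since at least one string is accepted, L(A) is not empty.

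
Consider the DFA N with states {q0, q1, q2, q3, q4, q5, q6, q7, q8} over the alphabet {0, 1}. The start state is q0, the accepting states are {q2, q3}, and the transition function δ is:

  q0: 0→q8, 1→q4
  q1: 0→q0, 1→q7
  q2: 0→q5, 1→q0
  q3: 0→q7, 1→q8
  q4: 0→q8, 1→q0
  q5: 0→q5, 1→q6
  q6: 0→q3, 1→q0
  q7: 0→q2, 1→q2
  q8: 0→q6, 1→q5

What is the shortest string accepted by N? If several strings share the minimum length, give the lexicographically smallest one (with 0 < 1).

A breadth-first search from q0 reaches an accepting state first via the path q0 → q8 → q6 → q3 on input 000.
No string of length < 3 is accepted (BFS exhausts all shorter strings without reaching an accepting state), and 000 is the lexicographically least accepting string of length 3.

000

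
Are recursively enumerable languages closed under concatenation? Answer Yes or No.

Yes

Dovetail over all split points of the input and all step bounds t = 1, 2, …, simulating the recogniser for L₁ on the prefix and the recogniser for L₂ on the suffix for t steps; accept if for some split both accept.
So the recursively enumerable languages are closed under concatenation.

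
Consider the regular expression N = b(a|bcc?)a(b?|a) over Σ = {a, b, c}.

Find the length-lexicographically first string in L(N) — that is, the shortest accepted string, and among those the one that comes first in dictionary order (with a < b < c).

By inspection of the expression, no string of length less than 3 matches, and baa is the lexicographically first match of length 3.

baa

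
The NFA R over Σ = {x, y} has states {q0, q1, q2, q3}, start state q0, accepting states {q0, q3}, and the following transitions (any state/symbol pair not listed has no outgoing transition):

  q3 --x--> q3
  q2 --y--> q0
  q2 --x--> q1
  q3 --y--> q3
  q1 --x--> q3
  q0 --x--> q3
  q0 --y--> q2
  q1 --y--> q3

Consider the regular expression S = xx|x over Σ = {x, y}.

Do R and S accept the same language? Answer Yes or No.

No

The empty string ε is accepted by R but rejected by S.
So L(R) ≠ L(S).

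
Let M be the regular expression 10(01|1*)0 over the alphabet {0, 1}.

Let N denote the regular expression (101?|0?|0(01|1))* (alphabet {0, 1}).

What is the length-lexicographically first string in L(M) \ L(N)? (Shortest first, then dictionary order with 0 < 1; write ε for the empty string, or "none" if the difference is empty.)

The string 101110 is accepted by M but not by N.
No shorter string lies in the difference, and 101110 is the lexicographically first length-6 string in L(M) \ L(N).

101110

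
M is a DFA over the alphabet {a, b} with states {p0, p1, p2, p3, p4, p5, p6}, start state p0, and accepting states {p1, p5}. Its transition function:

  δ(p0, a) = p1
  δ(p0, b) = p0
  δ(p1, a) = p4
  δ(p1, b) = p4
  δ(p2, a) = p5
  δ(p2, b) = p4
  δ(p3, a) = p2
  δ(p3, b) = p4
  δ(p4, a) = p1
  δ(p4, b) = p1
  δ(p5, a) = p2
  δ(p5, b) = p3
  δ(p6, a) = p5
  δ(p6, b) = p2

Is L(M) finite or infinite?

State p0 is reachable from the start and can reach an accepting state, and it lies on the cycle p0 → p0.
Traversing that cycle any number of times yields accepted strings of unbounded length, so the language is infinite.

infinite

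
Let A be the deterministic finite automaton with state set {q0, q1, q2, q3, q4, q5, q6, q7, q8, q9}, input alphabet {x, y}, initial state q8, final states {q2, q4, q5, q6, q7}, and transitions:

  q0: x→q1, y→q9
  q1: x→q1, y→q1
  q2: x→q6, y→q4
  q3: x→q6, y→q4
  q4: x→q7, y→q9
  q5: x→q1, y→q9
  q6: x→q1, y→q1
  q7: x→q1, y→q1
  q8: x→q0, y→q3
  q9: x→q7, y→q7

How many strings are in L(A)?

7

The useful subgraph on states {q0, q3, q4, q6, q7, q8, q9} is acyclic, so L(A) is finite; the longest accepting path visits 5 useful states, giving maximum string length 4.
Counting accepting paths from q8 by length: 2 of length 2, 3 of length 3, 2 of length 4. Total 7.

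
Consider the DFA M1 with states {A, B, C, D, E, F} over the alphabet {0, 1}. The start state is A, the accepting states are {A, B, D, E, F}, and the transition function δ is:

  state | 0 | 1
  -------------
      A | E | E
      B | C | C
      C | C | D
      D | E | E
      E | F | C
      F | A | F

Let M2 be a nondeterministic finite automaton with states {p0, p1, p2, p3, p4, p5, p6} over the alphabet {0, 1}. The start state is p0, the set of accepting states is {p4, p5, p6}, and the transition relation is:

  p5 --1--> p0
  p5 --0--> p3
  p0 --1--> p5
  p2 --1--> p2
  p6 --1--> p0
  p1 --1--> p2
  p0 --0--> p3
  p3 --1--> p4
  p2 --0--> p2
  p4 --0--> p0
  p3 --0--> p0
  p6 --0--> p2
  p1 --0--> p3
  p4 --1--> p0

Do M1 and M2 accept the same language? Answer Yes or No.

No

The empty string ε is accepted by M1 but rejected by M2.
So L(M1) ≠ L(M2).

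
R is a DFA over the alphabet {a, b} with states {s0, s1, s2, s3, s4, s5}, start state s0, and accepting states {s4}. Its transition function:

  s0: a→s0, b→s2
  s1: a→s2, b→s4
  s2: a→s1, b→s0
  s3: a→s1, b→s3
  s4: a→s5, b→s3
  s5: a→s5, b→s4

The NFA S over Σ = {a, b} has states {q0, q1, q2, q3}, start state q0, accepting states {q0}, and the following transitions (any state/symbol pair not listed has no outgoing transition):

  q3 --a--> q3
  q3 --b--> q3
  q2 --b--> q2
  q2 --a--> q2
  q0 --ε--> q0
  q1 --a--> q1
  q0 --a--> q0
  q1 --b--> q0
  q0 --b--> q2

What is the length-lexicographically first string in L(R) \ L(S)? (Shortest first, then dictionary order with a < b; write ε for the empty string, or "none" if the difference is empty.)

The string bab is accepted by R but not by S.
No shorter string lies in the difference, and bab is the lexicographically first length-3 string in L(R) \ L(S).

bab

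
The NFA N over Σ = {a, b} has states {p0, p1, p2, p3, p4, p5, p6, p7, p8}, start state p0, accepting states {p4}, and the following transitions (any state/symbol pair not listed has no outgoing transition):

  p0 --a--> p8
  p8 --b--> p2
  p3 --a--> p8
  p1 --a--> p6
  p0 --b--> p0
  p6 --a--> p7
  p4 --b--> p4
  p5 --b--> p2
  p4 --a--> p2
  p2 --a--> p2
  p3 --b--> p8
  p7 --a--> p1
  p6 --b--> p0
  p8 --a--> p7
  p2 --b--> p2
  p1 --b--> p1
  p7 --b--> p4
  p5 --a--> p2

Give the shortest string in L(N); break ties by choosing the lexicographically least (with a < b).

aab

A breadth-first search from p0 reaches an accepting state first via the path p0 → p8 → p7 → p4 on input aab.
No string of length < 3 is accepted (BFS exhausts all shorter strings without reaching an accepting state), and aab is the lexicographically least accepting string of length 3.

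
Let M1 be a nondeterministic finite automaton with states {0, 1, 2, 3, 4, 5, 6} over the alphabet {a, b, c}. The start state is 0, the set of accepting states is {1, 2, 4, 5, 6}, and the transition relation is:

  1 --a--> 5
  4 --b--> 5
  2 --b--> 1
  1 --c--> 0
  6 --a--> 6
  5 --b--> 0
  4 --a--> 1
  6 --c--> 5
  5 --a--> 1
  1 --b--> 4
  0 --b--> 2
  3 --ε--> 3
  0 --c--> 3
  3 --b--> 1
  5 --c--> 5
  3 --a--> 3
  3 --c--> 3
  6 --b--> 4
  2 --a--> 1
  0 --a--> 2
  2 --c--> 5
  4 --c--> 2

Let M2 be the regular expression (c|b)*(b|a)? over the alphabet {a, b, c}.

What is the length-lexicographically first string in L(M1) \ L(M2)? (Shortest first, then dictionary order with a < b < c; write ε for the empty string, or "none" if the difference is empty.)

The string aa is accepted by M1 but not by M2.
No shorter string lies in the difference, and aa is the lexicographically first length-2 string in L(M1) \ L(M2).

aa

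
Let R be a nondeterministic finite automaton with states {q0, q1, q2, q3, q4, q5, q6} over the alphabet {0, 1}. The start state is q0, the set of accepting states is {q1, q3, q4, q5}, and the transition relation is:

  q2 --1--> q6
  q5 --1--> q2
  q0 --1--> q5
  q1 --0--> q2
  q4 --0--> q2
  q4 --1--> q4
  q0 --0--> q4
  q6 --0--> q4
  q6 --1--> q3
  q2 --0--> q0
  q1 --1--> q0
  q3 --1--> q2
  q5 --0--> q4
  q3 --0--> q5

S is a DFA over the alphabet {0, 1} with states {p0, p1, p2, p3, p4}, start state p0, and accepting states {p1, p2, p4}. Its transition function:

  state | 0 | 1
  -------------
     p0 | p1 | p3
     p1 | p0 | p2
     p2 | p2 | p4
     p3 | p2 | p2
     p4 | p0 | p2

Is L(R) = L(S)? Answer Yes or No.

No

The string 1 is accepted by R but rejected by S.
So L(R) ≠ L(S).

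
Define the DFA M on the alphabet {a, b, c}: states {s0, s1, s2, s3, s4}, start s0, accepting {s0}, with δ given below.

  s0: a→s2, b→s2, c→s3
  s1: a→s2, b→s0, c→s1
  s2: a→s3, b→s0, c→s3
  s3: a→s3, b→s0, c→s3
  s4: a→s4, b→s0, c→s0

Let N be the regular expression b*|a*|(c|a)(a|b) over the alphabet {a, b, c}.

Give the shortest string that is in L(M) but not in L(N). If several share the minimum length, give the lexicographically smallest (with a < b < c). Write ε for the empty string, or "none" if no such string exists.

The string aab is accepted by M but not by N.
No shorter string lies in the difference, and aab is the lexicographically first length-3 string in L(M) \ L(N).

aab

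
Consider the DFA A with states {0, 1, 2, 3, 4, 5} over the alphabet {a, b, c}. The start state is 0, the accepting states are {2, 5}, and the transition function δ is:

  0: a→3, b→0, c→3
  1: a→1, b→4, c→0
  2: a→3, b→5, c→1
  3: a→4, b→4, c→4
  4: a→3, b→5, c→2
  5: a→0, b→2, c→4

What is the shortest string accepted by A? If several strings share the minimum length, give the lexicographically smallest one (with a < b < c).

aab

A breadth-first search from 0 reaches an accepting state first via the path 0 → 3 → 4 → 5 on input aab.
No string of length < 3 is accepted (BFS exhausts all shorter strings without reaching an accepting state), and aab is the lexicographically least accepting string of length 3.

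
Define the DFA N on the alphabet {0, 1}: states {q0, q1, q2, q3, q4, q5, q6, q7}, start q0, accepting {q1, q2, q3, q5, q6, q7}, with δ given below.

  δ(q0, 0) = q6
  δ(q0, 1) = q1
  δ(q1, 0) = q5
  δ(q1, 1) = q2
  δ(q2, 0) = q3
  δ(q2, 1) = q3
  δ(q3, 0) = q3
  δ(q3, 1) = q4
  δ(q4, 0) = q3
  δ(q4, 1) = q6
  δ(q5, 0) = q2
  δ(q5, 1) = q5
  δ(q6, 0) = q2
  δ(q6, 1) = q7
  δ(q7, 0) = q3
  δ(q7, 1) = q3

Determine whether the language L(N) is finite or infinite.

infinite

State q3 is reachable from the start and can reach an accepting state, and it lies on the cycle q3 → q3.
Traversing that cycle any number of times yields accepted strings of unbounded length, so the language is infinite.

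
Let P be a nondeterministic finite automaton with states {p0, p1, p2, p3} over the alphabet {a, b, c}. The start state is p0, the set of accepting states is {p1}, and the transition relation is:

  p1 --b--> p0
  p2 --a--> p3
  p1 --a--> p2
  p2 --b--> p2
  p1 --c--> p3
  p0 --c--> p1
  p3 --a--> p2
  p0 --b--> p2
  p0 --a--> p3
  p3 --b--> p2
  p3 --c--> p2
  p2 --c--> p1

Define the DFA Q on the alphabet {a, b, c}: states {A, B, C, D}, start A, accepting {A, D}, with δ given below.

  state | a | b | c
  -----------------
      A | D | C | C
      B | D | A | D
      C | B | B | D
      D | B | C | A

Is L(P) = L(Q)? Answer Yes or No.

No

The string c is accepted by P but rejected by Q.
So L(P) ≠ L(Q).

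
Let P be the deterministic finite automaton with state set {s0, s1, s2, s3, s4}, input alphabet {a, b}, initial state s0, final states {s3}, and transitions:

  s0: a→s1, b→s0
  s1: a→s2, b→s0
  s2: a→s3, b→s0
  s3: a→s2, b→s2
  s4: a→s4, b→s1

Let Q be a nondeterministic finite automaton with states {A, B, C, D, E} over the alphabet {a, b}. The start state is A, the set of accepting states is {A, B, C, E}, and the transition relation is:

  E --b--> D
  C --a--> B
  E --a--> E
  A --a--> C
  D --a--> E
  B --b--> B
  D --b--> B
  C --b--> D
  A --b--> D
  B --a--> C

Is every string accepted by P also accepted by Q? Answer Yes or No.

Yes

Exploring the product automaton P × Q from the start pair (s0, A), following both machines on each input symbol, reaches 10 state pairs: (s0, A), (s1, C), (s0, D), (s2, B), (s1, E), (s0, B), (s3, C), (s2, E), (s2, D), (s3, E).
P accepts in {s3} and Q accepts in {A, B, C, E}. The reachable pairs whose P-component is accepting are (s3, C), (s3, E); in each of them the Q-component is accepting too, so the product for L(P) \ L(Q) (P-component accepting, Q-component rejecting) has no reachable accepting pair and the difference is empty.
Hence every string in L(P) is also in L(Q).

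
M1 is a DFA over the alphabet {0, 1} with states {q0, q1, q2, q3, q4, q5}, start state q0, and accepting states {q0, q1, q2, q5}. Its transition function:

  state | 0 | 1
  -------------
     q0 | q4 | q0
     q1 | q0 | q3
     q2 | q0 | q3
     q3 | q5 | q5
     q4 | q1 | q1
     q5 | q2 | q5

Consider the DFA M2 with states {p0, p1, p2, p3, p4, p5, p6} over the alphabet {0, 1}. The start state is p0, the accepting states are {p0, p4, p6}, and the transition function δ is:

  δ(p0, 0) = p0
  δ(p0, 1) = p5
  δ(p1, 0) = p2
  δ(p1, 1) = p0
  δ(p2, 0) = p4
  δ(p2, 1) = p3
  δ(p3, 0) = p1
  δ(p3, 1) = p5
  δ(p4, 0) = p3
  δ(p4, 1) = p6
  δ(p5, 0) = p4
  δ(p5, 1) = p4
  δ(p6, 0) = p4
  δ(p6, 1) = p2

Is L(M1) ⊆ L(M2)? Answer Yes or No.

No

The string 1 is in L(M1) but not in L(M2).
So L(M1) ⊄ L(M2).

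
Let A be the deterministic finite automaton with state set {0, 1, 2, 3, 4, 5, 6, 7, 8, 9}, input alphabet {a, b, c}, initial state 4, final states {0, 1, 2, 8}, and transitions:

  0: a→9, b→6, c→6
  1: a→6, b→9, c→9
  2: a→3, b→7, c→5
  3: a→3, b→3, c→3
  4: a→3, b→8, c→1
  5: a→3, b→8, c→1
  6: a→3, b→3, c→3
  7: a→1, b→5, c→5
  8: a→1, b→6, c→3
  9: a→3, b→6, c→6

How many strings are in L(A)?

The useful subgraph on states {1, 4, 8} is acyclic, so L(A) is finite; the longest accepting path visits 3 useful states, giving maximum string length 2.
Counting accepting paths from 4 by length: 2 of length 1, 1 of length 2. Total 3.

3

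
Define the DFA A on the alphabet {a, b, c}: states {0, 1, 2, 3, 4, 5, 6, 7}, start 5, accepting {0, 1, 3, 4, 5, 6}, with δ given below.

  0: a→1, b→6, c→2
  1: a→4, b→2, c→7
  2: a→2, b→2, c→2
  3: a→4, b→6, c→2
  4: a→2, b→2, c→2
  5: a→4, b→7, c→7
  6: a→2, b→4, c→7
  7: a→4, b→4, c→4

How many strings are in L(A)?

The useful subgraph on states {4, 5, 7} is acyclic, so L(A) is finite; the longest accepting path visits 3 useful states, giving maximum string length 2.
Counting accepting paths from 5 by length: 1 of length 0, 1 of length 1, 6 of length 2. Total 8.

8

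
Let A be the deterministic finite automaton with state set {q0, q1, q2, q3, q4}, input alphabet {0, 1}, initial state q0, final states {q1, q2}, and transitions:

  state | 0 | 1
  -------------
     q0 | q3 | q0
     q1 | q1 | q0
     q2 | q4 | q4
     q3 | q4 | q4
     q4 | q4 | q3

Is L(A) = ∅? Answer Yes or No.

The states reachable from the start state are {q0, q3, q4}.
None of the accepting states {q1, q2} is reachable, so no string is accepted and L(A) = ∅.

Yes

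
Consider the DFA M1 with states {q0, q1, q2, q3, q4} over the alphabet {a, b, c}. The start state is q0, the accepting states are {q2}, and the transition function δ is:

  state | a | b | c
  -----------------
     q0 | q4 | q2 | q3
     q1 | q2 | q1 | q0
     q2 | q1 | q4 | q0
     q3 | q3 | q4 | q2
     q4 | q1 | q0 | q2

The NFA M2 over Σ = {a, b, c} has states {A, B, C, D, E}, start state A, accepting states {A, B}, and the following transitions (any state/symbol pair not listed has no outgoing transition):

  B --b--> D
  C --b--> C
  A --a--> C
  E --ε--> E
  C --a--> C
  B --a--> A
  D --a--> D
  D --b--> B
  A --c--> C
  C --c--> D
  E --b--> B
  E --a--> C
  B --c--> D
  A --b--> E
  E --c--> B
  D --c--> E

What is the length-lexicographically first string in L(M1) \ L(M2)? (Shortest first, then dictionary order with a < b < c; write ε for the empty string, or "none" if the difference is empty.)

b

The string b is accepted by M1 but not by M2.
No shorter string lies in the difference, and b is the lexicographically first length-1 string in L(M1) \ L(M2).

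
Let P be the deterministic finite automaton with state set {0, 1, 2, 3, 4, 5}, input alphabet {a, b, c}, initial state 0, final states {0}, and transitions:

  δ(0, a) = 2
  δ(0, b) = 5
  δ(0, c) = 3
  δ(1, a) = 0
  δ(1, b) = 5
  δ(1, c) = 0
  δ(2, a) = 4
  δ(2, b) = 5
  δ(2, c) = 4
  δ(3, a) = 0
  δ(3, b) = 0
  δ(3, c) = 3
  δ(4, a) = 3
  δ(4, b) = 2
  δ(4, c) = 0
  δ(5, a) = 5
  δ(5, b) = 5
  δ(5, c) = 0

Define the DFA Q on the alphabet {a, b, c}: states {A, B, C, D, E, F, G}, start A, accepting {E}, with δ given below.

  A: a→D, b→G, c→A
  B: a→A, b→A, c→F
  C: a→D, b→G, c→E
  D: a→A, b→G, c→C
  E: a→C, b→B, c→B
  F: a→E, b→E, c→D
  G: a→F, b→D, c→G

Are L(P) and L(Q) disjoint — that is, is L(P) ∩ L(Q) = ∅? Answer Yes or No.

The string acc is accepted by both P and Q.
Hence L(P) ∩ L(Q) ≠ ∅.

No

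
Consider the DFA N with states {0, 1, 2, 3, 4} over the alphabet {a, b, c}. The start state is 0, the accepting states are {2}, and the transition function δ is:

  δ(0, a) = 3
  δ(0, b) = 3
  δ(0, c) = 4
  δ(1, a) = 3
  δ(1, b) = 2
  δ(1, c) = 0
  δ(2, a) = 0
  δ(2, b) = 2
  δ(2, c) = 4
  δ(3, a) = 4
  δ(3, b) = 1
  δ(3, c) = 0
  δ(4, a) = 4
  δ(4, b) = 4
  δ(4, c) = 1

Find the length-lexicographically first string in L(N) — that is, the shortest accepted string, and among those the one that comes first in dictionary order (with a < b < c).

abb

A breadth-first search from 0 reaches an accepting state first via the path 0 → 3 → 1 → 2 on input abb.
No string of length < 3 is accepted (BFS exhausts all shorter strings without reaching an accepting state), and abb is the lexicographically least accepting string of length 3.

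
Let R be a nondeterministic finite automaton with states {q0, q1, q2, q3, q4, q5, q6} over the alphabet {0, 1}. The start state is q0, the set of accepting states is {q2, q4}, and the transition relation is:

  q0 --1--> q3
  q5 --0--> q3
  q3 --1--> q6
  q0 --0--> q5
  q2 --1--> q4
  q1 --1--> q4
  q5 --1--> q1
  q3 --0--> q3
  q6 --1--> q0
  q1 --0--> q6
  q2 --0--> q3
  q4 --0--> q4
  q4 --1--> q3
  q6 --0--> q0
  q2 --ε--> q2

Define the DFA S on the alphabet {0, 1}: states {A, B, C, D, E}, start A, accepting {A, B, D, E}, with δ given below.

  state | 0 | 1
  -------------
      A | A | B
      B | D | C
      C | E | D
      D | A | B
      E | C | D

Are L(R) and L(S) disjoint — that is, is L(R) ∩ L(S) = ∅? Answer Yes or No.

The string 0110 is accepted by both R and S.
Hence L(R) ∩ L(S) ≠ ∅.

No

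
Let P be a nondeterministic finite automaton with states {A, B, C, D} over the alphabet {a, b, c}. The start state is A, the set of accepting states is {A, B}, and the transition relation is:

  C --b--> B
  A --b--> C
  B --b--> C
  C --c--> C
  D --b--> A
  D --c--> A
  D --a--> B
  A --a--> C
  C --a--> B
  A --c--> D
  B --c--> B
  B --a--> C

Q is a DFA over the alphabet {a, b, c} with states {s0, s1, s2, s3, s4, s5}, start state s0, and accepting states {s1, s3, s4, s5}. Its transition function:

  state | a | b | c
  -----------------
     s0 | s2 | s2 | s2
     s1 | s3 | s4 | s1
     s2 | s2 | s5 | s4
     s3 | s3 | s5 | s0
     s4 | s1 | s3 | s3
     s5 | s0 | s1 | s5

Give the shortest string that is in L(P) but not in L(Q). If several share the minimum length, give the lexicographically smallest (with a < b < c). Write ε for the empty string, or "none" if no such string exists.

The empty string ε is accepted by P but not by Q.
Since ε is the unique shortest string, it is the required witness.

ε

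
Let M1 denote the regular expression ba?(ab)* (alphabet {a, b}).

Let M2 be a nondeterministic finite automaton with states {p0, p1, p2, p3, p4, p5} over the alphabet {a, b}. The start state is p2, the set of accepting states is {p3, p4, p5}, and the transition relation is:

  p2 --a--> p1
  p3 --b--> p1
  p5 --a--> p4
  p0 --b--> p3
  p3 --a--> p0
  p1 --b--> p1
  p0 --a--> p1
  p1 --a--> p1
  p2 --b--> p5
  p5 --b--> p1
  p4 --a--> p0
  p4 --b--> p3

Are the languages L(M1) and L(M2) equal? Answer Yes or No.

Converting the expression M1 to a DFA (subset construction, then merging equivalent states) gives the minimal DFA with states {r0, r1, r2, r3, r4, r5}, start state r0, accepting states {r2, r3, r5} and transitions r0: a→r1, b→r2; r1: a→r1, b→r1; r2: a→r3, b→r1; r3: a→r4, b→r5; r4: a→r1, b→r5; r5: a→r4, b→r1.
Exploring the product automaton M1 × M2 from the start pair (r0, p2), following both machines on each input symbol, reaches 6 state pairs: (r0, p2), (r1, p1), (r2, p5), (r3, p4), (r4, p0), (r5, p3).
M1 accepts in {r2, r3, r5} and M2 accepts in {p3, p4, p5}. In every reachable pair the two components are either both accepting — (r2, p5), (r3, p4), (r5, p3) — or both non-accepting, so no string is accepted by exactly one of the machines: L(M1) \ L(M2) and L(M2) \ L(M1) are both empty.
Hence every string is accepted by M1 iff it is accepted by M2, and the two languages coincide.

Yes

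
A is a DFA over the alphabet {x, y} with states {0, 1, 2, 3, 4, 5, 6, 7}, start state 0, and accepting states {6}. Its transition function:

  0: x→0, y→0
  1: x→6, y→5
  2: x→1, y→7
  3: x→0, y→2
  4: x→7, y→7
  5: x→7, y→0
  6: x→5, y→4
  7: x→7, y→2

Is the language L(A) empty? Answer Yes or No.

Yes

The states reachable from the start state are {0}.
None of the accepting states {6} is reachable, so no string is accepted and L(A) = ∅.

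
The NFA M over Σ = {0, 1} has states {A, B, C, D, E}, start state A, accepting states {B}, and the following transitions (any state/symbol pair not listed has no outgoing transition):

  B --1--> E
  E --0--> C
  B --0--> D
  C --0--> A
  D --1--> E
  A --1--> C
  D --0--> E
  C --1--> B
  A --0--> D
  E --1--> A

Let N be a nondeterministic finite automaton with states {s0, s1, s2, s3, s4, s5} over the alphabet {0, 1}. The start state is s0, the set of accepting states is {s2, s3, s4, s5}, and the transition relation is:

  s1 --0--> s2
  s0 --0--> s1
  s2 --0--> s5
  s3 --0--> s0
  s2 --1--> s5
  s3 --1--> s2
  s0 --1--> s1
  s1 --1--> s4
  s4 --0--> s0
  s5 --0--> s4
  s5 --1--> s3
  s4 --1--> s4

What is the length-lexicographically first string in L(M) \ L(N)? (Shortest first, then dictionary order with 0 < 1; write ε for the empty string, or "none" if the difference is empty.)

0101

The string 0101 is accepted by M but not by N.
No shorter string lies in the difference, and 0101 is the lexicographically first length-4 string in L(M) \ L(N).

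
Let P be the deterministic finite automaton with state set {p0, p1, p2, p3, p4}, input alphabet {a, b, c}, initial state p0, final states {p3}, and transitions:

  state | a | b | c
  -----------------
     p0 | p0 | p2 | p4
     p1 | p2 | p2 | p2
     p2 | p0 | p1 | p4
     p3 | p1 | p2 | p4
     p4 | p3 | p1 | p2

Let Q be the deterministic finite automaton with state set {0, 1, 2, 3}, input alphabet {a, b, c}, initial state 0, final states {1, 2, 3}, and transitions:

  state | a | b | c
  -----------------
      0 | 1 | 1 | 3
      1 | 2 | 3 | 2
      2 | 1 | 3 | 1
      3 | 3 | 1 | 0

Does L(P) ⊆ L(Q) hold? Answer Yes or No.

Exploring the product automaton P × Q from the start pair (p0, 0), following both machines on each input symbol, reaches 18 state pairs: (p0, 0), (p0, 1), (p2, 1), (p4, 3), (p0, 2), (p2, 3), (p4, 2), (p1, 3), (p3, 3), (p1, 1), (p2, 0), (p4, 1), (p0, 3), (p4, 0), (p3, 1), (p2, 2), (p3, 2), (p1, 2).
P accepts in {p3} and Q accepts in {1, 2, 3}. The reachable pairs whose P-component is accepting are (p3, 3), (p3, 1), (p3, 2); in each of them the Q-component is accepting too, so the product for L(P) \ L(Q) (P-component accepting, Q-component rejecting) has no reachable accepting pair and the difference is empty.
Hence every string in L(P) is also in L(Q).

Yes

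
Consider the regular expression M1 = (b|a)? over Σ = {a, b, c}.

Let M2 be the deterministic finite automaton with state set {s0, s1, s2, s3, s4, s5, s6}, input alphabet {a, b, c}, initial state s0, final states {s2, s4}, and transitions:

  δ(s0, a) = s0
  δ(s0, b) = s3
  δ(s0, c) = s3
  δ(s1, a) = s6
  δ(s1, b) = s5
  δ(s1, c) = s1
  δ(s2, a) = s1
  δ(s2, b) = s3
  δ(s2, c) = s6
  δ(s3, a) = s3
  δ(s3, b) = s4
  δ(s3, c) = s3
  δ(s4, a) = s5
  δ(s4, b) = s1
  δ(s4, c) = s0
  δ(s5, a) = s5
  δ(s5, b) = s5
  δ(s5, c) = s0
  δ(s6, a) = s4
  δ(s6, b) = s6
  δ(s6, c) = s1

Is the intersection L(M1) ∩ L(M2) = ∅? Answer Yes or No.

Converting the expression M1 to a DFA (subset construction, then merging equivalent states) gives the minimal DFA with states {r0, r1, r2}, start state r0, accepting states {r0, r1} and transitions r0: a→r1, b→r1, c→r2; r1: a→r2, b→r2, c→r2; r2: a→r2, b→r2, c→r2.
Exploring the product automaton M1 × M2 from the start pair (r0, s0), following both machines on each input symbol, reaches 9 state pairs: (r0, s0), (r1, s0), (r1, s3), (r2, s3), (r2, s0), (r2, s4), (r2, s5), (r2, s1), (r2, s6).
M1 accepts in {r0, r1} and M2 accepts in {s2, s4}; no reachable pair has both components accepting, so no string drives both machines to acceptance simultaneously and L(M1) ∩ L(M2) = ∅.
So no string is accepted by both, and the intersection is empty.

Yes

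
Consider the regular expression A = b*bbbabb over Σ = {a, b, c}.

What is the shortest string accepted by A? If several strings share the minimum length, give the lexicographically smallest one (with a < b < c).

bbbabb

By inspection of the expression, no string of length less than 6 matches, and bbbabb is the lexicographically first match of length 6.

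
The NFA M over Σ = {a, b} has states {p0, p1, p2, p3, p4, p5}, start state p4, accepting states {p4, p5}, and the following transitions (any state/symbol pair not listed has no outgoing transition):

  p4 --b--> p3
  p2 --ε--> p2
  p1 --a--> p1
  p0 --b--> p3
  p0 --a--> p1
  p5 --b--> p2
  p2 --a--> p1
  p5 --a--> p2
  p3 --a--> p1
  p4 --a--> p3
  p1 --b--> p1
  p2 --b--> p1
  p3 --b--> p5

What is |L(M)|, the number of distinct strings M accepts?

The useful subgraph on states {p3, p4, p5} is acyclic, so L(M) is finite; the longest accepting path visits 3 useful states, giving maximum string length 2.
Counting accepting paths from p4 by length: 1 of length 0, 2 of length 2. Total 3.

3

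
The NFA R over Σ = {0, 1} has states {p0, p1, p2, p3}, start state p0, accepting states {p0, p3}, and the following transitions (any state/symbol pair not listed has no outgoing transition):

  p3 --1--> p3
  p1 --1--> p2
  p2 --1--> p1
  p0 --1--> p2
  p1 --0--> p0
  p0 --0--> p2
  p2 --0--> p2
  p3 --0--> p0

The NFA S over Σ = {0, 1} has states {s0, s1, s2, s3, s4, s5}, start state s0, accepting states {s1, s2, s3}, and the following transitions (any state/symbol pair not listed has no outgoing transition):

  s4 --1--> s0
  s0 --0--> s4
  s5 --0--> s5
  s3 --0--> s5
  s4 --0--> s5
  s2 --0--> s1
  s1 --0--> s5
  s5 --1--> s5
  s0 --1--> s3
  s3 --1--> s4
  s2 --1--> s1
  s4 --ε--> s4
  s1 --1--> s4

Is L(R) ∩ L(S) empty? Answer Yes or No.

Yes

Exploring the product automaton R × S from the start pair (p0, s0), following both machines on each input symbol, reaches 11 state pairs: (p0, s0), (p2, s4), (p2, s3), (p2, s5), (p1, s0), (p1, s4), (p1, s5), (p0, s4), (p0, s5), (p2, s0), (p1, s3).
R accepts in {p0, p3} and S accepts in {s1, s2, s3}; no reachable pair has both components accepting, so no string drives both machines to acceptance simultaneously and L(R) ∩ L(S) = ∅.
So no string is accepted by both, and the intersection is empty.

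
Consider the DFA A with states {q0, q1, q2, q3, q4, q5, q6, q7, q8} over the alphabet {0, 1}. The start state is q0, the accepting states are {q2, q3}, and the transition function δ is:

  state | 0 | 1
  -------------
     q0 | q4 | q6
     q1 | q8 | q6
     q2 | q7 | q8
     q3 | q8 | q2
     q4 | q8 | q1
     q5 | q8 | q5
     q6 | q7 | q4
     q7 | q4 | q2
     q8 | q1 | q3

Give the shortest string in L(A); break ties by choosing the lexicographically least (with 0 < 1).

001

A breadth-first search from q0 reaches an accepting state first via the path q0 → q4 → q8 → q3 on input 001.
No string of length < 3 is accepted (BFS exhausts all shorter strings without reaching an accepting state), and 001 is the lexicographically least accepting string of length 3.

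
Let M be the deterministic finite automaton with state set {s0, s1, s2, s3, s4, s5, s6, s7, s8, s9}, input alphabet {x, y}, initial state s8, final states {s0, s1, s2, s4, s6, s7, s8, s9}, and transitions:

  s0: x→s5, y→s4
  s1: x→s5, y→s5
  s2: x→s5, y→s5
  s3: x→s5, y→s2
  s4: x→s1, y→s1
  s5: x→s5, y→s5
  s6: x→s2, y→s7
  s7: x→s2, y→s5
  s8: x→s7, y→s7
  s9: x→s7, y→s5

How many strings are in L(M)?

The useful subgraph on states {s2, s7, s8} is acyclic, so L(M) is finite; the longest accepting path visits 3 useful states, giving maximum string length 2.
Counting accepting paths from s8 by length: 1 of length 0, 2 of length 1, 2 of length 2. Total 5.

5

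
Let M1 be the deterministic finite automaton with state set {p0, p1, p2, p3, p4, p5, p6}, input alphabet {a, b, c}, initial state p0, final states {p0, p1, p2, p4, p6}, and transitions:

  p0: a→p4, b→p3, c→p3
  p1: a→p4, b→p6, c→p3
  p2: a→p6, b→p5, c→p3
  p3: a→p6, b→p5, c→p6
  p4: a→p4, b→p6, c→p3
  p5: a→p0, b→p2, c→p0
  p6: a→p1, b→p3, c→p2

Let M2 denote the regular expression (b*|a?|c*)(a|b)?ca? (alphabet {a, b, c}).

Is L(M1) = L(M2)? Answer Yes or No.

No

The empty string ε is accepted by M1 but rejected by M2.
So L(M1) ≠ L(M2).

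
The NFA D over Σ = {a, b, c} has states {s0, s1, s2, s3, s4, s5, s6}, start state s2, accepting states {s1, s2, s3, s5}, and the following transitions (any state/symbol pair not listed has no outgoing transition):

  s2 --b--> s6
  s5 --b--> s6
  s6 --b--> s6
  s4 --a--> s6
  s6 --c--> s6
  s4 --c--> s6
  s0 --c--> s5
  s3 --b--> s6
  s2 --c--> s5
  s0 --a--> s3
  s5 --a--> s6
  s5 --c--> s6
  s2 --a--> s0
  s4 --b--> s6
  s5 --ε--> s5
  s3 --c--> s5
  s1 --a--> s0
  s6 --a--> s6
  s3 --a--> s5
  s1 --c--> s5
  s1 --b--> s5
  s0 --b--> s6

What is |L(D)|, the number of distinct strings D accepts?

6

The useful subgraph on states {s0, s2, s3, s5} is acyclic, so L(D) is finite; the longest accepting path visits 4 useful states, giving maximum string length 3.
Counting accepting paths from s2 by length: 1 of length 0, 1 of length 1, 2 of length 2, 2 of length 3. Total 6.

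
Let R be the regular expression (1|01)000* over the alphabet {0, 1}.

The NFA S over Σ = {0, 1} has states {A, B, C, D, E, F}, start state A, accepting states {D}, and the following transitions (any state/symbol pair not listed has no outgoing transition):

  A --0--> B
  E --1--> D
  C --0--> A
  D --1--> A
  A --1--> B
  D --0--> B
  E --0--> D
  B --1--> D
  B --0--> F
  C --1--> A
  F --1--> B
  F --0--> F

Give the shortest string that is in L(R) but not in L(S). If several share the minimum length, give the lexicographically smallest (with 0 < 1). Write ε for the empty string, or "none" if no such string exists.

The string 100 is accepted by R but not by S.
No shorter string lies in the difference, and 100 is the lexicographically first length-3 string in L(R) \ L(S).

100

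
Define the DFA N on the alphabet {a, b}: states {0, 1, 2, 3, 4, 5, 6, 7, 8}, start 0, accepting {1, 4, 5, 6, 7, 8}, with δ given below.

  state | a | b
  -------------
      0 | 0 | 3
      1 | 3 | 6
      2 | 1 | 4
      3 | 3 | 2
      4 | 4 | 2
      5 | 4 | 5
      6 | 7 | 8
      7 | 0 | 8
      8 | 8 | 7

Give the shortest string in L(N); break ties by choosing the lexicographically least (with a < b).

bba

A breadth-first search from 0 reaches an accepting state first via the path 0 → 3 → 2 → 1 on input bba.
No string of length < 3 is accepted (BFS exhausts all shorter strings without reaching an accepting state), and bba is the lexicographically least accepting string of length 3.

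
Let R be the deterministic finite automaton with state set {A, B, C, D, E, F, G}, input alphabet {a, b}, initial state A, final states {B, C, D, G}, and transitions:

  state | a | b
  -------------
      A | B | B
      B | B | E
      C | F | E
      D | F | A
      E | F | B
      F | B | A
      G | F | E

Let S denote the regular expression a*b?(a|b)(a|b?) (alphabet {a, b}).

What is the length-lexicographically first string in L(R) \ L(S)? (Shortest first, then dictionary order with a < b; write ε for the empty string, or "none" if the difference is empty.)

The string baaa is accepted by R but not by S.
No shorter string lies in the difference, and baaa is the lexicographically first length-4 string in L(R) \ L(S).

baaa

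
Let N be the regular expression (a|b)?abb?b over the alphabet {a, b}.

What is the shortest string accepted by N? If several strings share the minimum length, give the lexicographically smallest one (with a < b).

abb

By inspection of the expression, no string of length less than 3 matches, and abb is the lexicographically first match of length 3.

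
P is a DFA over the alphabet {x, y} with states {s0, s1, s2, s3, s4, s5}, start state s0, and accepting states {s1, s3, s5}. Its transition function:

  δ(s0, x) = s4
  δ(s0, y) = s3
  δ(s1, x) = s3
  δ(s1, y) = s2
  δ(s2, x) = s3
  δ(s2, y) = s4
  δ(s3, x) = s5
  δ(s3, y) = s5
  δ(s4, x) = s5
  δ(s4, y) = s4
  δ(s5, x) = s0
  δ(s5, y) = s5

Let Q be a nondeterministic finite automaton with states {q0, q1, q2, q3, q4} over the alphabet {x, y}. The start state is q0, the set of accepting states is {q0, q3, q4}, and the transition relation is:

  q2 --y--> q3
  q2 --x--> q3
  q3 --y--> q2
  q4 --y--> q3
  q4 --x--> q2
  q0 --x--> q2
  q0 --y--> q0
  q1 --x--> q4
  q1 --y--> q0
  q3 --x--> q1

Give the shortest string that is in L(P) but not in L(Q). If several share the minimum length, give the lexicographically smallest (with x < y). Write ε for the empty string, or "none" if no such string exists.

yx

The string yx is accepted by P but not by Q.
No shorter string lies in the difference, and yx is the lexicographically first length-2 string in L(P) \ L(Q).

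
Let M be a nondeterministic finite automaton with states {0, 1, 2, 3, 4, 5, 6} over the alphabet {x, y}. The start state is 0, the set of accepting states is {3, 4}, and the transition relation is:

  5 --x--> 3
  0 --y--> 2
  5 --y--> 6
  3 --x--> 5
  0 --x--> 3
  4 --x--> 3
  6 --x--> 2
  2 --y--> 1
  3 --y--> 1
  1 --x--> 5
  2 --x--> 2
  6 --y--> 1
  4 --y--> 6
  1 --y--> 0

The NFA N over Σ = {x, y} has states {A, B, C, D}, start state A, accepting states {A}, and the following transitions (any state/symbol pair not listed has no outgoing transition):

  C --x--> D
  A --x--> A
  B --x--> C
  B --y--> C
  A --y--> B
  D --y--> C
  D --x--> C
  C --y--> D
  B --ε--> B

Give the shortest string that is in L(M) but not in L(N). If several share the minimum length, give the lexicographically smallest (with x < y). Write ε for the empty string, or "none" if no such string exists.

The string xyxx is accepted by M but not by N.
No shorter string lies in the difference, and xyxx is the lexicographically first length-4 string in L(M) \ L(N).

xyxx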